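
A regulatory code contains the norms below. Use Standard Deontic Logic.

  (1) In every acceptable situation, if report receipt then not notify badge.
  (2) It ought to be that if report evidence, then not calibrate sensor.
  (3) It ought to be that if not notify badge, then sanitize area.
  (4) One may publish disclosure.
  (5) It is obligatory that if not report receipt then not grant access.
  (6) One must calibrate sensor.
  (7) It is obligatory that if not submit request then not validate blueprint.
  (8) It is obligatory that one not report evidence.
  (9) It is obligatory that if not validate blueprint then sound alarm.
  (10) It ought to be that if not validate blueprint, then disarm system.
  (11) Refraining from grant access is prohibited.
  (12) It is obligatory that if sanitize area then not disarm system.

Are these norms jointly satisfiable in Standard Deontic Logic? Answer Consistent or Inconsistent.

Consistent

Premise 2 is O(report_evidence → ¬calibrate_sensor), but O(report_evidence) is not derivable from the premises, so it does not yield O(¬calibrate_sensor).
So O(¬calibrate_sensor) is not derivable, and the apparent clash with O(calibrate_sensor) does not arise.
A world satisfying every obligation exists (e.g. calibrate_sensor=true, disarm_system=false, grant_access=true, notify_badge=false, publish_disclosure=false, report_evidence=false, report_receipt=true, sanitize_area=true, sound_alarm=false, submit_request=true, validate_blueprint=true); no atom is both obligatory and forbidden, so the set is consistent.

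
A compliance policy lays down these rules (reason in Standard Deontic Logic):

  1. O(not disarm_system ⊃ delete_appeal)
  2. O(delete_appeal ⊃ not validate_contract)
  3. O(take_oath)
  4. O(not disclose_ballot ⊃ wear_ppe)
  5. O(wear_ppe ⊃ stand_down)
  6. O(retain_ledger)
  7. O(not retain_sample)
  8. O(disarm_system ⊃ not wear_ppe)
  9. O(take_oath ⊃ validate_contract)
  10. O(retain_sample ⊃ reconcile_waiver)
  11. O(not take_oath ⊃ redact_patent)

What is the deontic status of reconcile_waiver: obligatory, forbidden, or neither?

Premise 10 is O(retain_sample ⊃ reconcile_waiver), but O(retain_sample) is not derivable from the premises, so it does not yield O(reconcile_waiver).
No premise or chain of K-axiom applications forces O(reconcile_waiver), and none forces O(not reconcile_waiver). So reconcile_waiver is neither obligatory nor forbidden under these norms.

Neither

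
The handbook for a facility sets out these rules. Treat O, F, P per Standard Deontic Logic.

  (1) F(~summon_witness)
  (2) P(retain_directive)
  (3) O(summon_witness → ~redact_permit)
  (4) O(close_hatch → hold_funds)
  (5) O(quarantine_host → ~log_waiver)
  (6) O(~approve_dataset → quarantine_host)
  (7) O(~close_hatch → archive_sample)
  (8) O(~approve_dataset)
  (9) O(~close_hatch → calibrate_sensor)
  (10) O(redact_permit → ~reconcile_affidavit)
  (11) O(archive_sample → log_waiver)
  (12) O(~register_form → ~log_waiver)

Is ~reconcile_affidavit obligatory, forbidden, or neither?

Premise 10 is O(redact_permit → ~reconcile_affidavit), but O(redact_permit) is not derivable from the premises, so it does not yield O(~reconcile_affidavit).
No premise or chain of K-axiom applications forces O(~reconcile_affidavit), and none forces O(reconcile_affidavit). So ~reconcile_affidavit is neither obligatory nor forbidden under these norms.

Neither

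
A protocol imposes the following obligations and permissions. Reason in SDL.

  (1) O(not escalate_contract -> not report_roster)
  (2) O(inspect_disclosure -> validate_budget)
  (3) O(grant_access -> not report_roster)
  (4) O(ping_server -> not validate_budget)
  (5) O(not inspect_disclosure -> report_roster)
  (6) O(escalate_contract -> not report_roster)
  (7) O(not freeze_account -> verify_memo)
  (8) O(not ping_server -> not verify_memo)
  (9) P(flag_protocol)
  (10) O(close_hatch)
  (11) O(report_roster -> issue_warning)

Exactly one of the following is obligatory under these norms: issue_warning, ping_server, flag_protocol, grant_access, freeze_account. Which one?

Premises 1 and 6 are O(not escalate_contract -> not report_roster) and O(escalate_contract -> not report_roster); every ideal world satisfies not escalate_contract or escalate_contract, so in either case not report_roster holds — hence O(not report_roster).
The contrapositive of premise 5 (O(not inspect_disclosure -> report_roster)) is O(not report_roster -> inspect_disclosure), and O(not report_roster) is already established, so O(inspect_disclosure).
From O(inspect_disclosure) and premise 2, O(inspect_disclosure -> validate_budget), we obtain O(validate_budget).
Premise 4, O(ping_server -> not validate_budget), contraposes to O(validate_budget -> not ping_server); with O(validate_budget) we get O(not ping_server).
From O(not ping_server) and premise 8, O(not ping_server -> not verify_memo), we obtain O(not verify_memo).
Premise 7, O(not freeze_account -> verify_memo), contraposes to O(not verify_memo -> freeze_account); with O(not verify_memo) we get O(freeze_account).
So O(freeze_account) holds — freeze_account is obligatory. None of the other listed options is made obligatory by any chain of premises.

freeze_account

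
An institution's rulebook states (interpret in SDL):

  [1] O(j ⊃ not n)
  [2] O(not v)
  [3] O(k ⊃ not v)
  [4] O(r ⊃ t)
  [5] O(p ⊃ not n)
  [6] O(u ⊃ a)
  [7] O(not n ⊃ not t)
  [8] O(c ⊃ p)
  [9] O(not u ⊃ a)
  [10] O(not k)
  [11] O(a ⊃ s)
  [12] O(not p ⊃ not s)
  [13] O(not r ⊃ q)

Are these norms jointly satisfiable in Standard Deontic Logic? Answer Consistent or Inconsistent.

Premise 3 is O(k ⊃ not v); even if O(not v) held, inferring O(k) would be affirming the consequent — invalid.
So O(k) is not derivable, and the apparent clash with O(not k) does not arise.
A world satisfying every obligation exists (e.g. a=true, c=false, j=false, k=false, n=false, p=true, q=true, r=false, s=true, t=false, u=false, v=false); no atom is both obligatory and forbidden, so the set is consistent.

Consistent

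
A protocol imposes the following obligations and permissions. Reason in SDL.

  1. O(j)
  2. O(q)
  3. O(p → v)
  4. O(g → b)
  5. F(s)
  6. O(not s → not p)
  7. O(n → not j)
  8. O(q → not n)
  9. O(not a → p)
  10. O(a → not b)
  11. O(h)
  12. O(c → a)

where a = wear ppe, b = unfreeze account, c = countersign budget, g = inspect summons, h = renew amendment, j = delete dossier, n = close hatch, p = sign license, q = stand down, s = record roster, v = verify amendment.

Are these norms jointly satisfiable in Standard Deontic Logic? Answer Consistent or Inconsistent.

Premise 7 is O(n → not j), but O(n) is not derivable from the premises, so it does not yield O(not j).
So O(not j) is not derivable, and the apparent clash with O(j) does not arise.
A world satisfying every obligation exists (e.g. a=true, b=false, c=false, g=false, h=true, j=true, n=false, p=false, q=true, s=false, v=false); no atom is both obligatory and forbidden, so the set is consistent.

Consistent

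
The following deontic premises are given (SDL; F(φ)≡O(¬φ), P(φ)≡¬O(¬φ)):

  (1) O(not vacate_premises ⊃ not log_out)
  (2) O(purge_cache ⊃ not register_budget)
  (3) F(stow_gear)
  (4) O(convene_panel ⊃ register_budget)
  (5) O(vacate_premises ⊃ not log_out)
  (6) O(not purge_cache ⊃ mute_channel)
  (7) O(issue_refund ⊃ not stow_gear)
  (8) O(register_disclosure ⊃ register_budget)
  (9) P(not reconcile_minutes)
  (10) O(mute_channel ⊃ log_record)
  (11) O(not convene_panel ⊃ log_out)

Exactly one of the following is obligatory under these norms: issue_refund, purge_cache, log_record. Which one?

log_record

Premises 5 and 1 are O(vacate_premises ⊃ not log_out) and O(not vacate_premises ⊃ not log_out); every ideal world satisfies vacate_premises or not vacate_premises, so in either case not log_out holds — hence O(not log_out).
Premise 11, O(not convene_panel ⊃ log_out), contraposes to O(not log_out ⊃ convene_panel); with O(not log_out) we get O(convene_panel).
Applying K to premise 4 (O(convene_panel ⊃ register_budget)) and O(convene_panel) yields O(register_budget).
Premise 2, O(purge_cache ⊃ not register_budget), contraposes to O(register_budget ⊃ not purge_cache); with O(register_budget) we get O(not purge_cache).
From O(not purge_cache) and premise 6, O(not purge_cache ⊃ mute_channel), we obtain O(mute_channel).
From O(mute_channel) and premise 10, O(mute_channel ⊃ log_record), we obtain O(log_record).
So O(log_record) holds — log_record is obligatory. None of the other listed options is made obligatory by any chain of premises.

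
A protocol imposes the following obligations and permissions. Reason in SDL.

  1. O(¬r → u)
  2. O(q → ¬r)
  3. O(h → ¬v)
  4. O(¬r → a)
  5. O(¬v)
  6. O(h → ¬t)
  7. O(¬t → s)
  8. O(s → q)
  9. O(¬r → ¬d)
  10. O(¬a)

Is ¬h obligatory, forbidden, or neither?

Premise 10 gives O(¬a).
Premise 4 is O(¬r → a); contrapositively O(¬a → r). Since O(¬a) holds, K gives O(r).
Premise 2, O(q → ¬r), contraposes to O(r → ¬q); with O(r) we get O(¬q).
Premise 8 is O(s → q); contrapositively O(¬q → ¬s). Since O(¬q) holds, K gives O(¬s).
The contrapositive of premise 7 (O(¬t → s)) is O(¬s → t), and O(¬s) is already established, so O(t).
Premise 6 is O(h → ¬t); contrapositively O(t → ¬h). Since O(t) holds, K gives O(¬h).
Premises 1, 3, 5, 9 do not contribute to this derivation.
Hence ¬h is obligatory.

Obligatory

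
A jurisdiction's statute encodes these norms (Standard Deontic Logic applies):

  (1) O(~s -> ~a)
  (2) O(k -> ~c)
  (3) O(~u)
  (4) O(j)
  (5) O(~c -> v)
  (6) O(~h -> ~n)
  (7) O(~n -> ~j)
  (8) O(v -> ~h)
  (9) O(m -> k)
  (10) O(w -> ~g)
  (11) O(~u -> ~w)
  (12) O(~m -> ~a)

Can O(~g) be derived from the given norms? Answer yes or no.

Premise 10 is O(w -> ~g), but O(w) is not derivable from the premises, so it does not yield O(~g).
No other premise forces O(~g). An ideal world satisfying every premise can still have ~g false, so O(~g) is not derivable.

No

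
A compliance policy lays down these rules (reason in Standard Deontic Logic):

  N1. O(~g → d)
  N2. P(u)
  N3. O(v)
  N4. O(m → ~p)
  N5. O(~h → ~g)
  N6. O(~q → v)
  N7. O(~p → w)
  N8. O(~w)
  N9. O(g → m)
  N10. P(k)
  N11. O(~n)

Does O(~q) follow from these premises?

No

Premise 6 is O(~q → v); even if O(v) held, inferring O(~q) would be affirming the consequent — invalid.
No other premise forces O(~q). An ideal world satisfying every premise can still have ~q false, so O(~q) is not derivable.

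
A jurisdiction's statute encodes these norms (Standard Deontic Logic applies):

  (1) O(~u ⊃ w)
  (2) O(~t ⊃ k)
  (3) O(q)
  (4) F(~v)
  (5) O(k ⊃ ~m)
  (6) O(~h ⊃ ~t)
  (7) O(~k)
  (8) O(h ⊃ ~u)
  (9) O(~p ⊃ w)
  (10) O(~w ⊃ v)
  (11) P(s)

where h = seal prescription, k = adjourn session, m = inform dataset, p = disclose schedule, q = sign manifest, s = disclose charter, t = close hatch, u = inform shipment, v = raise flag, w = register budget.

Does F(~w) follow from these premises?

Yes

Premise 7 states O(~k) outright.
Premise 2 is O(~t ⊃ k); contrapositively O(~k ⊃ t). Since O(~k) holds, K gives O(t).
Premise 6 is O(~h ⊃ ~t); contrapositively O(t ⊃ h). Since O(t) holds, K gives O(h).
With premise 8, O(h ⊃ ~u), the K-axiom yields O(~u).
Premise 1 is O(~u ⊃ w); since O(~u), deontic closure gives O(w).
Premises 3, 4, 5, 9, 10, 11 do not contribute to this derivation.
So O(w) holds, i.e. F(~w). The claim follows.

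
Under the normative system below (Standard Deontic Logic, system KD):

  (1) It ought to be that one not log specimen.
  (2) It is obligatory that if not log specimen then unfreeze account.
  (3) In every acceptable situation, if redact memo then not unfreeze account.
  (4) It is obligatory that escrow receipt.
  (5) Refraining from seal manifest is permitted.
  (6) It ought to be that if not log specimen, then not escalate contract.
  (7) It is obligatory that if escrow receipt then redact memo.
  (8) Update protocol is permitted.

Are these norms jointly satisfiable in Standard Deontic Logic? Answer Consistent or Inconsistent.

From premise 4 we have O(escrow_receipt).
With premise 7, O(escrow_receipt → redact_memo), the K-axiom yields O(redact_memo).
Applying K to premise 3 (O(redact_memo → ¬unfreeze_account)) and O(redact_memo) yields O(¬unfreeze_account).
Premise 2, O(¬log_specimen → unfreeze_account), contraposes to O(¬unfreeze_account → log_specimen); with O(¬unfreeze_account) we get O(log_specimen).
But premise 1 directly asserts O(¬log_specimen).
We now have both O(log_specimen) and O(¬log_specimen) — log_specimen is simultaneously obligatory and forbidden, violating the D-axiom.

Inconsistent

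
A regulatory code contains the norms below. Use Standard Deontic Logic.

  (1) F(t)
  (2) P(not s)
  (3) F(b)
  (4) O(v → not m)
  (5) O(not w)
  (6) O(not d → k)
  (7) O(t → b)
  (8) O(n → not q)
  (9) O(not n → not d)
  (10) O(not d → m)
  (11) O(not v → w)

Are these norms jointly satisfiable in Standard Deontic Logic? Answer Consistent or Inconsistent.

Consistent

Premise 7 is O(t → b), but O(t) is not derivable from the premises, so it does not yield O(b).
So O(b) is not derivable, and the apparent clash with O(not b) does not arise.
A world satisfying every obligation exists (e.g. b=false, d=true, k=false, m=false, n=true, q=false, s=false, t=false, v=true, w=false); no atom is both obligatory and forbidden, so the set is consistent.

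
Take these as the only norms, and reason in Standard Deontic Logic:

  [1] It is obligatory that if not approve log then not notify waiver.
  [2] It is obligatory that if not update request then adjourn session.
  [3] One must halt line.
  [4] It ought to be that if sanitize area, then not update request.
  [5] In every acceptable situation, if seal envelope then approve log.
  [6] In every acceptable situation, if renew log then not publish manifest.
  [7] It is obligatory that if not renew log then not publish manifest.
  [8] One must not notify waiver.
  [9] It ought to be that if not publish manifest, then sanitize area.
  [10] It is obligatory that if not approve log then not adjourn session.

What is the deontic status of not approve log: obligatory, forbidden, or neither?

By case analysis on ¬renew_log: premise 7 gives O(¬renew_log → ¬publish_manifest) and premise 6 gives O(renew_log → ¬publish_manifest), so O(¬publish_manifest) either way.
Premise 9 is O(¬publish_manifest → sanitize_area); since O(¬publish_manifest), deontic closure gives O(sanitize_area).
From O(sanitize_area) and premise 4, O(sanitize_area → ¬update_request), we obtain O(¬update_request).
With premise 2, O(¬update_request → adjourn_session), the K-axiom yields O(adjourn_session).
Premise 10 is O(¬approve_log → ¬adjourn_session); contrapositively O(adjourn_session → approve_log). Since O(adjourn_session) holds, K gives O(approve_log).
Premises 1, 3, 5, 8 do not contribute to this derivation.
Thus O(approve_log), which is F(¬approve_log): ¬approve_log is forbidden.

Forbidden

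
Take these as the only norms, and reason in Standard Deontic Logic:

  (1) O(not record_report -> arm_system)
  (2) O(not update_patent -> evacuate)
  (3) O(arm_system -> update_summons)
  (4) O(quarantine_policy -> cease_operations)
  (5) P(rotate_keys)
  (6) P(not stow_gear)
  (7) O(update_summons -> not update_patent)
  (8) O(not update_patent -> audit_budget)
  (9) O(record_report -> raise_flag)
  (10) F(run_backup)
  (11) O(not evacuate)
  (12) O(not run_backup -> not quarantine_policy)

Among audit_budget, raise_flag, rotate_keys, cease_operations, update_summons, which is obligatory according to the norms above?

Premise 11 gives O(not evacuate).
Premise 2 is O(not update_patent -> evacuate); contrapositively O(not evacuate -> update_patent). Since O(not evacuate) holds, K gives O(update_patent).
The contrapositive of premise 7 (O(update_summons -> not update_patent)) is O(update_patent -> not update_summons), and O(update_patent) is already established, so O(not update_summons).
Premise 3, O(arm_system -> update_summons), contraposes to O(not update_summons -> not arm_system); with O(not update_summons) we get O(not arm_system).
Premise 1 is O(not record_report -> arm_system); contrapositively O(not arm_system -> record_report). Since O(not arm_system) holds, K gives O(record_report).
With premise 9, O(record_report -> raise_flag), the K-axiom yields O(raise_flag).
So O(raise_flag) holds — raise_flag is obligatory. None of the other listed options is made obligatory by any chain of premises.

raise_flag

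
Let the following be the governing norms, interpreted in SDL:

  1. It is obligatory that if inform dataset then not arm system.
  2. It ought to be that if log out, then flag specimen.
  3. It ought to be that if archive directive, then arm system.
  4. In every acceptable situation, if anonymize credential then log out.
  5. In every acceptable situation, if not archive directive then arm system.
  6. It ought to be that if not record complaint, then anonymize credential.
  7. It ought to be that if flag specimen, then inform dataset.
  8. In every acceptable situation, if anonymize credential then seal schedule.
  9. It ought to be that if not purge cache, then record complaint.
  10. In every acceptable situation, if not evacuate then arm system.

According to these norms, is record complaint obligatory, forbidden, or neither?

Premises 5 and 3 are O(¬archive_directive → arm_system) and O(archive_directive → arm_system); every ideal world satisfies ¬archive_directive or archive_directive, so in either case arm_system holds — hence O(arm_system).
The contrapositive of premise 1 (O(inform_dataset → ¬arm_system)) is O(arm_system → ¬inform_dataset), and O(arm_system) is already established, so O(¬inform_dataset).
Premise 7, O(flag_specimen → inform_dataset), contraposes to O(¬inform_dataset → ¬flag_specimen); with O(¬inform_dataset) we get O(¬flag_specimen).
Premise 2 is O(log_out → flag_specimen); contrapositively O(¬flag_specimen → ¬log_out). Since O(¬flag_specimen) holds, K gives O(¬log_out).
Premise 4 is O(anonymize_credential → log_out); contrapositively O(¬log_out → ¬anonymize_credential). Since O(¬log_out) holds, K gives O(¬anonymize_credential).
Premise 6 is O(¬record_complaint → anonymize_credential); contrapositively O(¬anonymize_credential → record_complaint). Since O(¬anonymize_credential) holds, K gives O(record_complaint).
Premises 8, 9, 10 do not contribute to this derivation.
Hence record_complaint is obligatory.

Obligatory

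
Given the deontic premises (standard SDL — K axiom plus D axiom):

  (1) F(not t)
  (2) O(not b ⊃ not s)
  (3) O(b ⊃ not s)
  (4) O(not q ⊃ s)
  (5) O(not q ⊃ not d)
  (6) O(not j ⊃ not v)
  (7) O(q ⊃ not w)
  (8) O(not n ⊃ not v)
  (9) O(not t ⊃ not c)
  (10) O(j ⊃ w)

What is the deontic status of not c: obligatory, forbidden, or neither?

Premise 9 is O(not t ⊃ not c), but O(not t) is not derivable from the premises, so it does not yield O(not c).
No premise or chain of K-axiom applications forces O(not c), and none forces O(c). So not c is neither obligatory nor forbidden under these norms.

Neither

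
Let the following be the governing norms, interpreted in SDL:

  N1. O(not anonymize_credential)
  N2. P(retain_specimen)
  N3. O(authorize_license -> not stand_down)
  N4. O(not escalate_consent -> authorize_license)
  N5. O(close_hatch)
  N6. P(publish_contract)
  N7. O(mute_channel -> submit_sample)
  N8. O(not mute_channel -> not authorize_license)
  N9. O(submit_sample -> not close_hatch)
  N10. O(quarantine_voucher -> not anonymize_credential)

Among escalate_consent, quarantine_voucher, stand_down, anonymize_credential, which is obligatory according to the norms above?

Premise 5 states O(close_hatch) outright.
Premise 9, O(submit_sample -> not close_hatch), contraposes to O(close_hatch -> not submit_sample); with O(close_hatch) we get O(not submit_sample).
Premise 7, O(mute_channel -> submit_sample), contraposes to O(not submit_sample -> not mute_channel); with O(not submit_sample) we get O(not mute_channel).
Applying K to premise 8 (O(not mute_channel -> not authorize_license)) and O(not mute_channel) yields O(not authorize_license).
The contrapositive of premise 4 (O(not escalate_consent -> authorize_license)) is O(not authorize_license -> escalate_consent), and O(not authorize_license) is already established, so O(escalate_consent).
So O(escalate_consent) holds — escalate_consent is obligatory. None of the other listed options is made obligatory by any chain of premises.

escalate_consent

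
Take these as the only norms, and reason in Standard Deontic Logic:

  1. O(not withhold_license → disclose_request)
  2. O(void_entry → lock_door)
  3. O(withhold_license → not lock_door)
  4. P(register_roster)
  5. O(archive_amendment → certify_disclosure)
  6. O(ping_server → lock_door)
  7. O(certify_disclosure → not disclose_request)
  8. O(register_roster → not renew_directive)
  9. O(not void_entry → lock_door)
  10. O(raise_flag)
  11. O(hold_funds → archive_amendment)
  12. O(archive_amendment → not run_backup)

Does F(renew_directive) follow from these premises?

No

Premise 8 is O(register_roster → not renew_directive), but O(register_roster) is not derivable from the premises (the permission P(register_roster) asserts only not O(not register_roster), not O(register_roster)), so it does not yield O(not renew_directive).
No other premise forces O(not renew_directive). An ideal world satisfying every premise can still have renew_directive true, so F(renew_directive) is not derivable.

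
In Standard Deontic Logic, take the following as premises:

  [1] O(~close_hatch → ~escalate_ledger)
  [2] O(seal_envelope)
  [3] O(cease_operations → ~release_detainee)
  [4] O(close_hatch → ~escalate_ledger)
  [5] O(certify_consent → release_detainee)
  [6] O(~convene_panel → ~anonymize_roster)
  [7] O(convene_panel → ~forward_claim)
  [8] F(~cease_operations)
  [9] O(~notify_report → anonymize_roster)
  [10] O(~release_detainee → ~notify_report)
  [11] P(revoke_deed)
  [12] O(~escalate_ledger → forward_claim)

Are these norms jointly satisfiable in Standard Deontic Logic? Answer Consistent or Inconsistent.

Inconsistent

Premises 1 and 4 cover both cases: O(~close_hatch → ~escalate_ledger) and O(close_hatch → ~escalate_ledger). Since ~close_hatch ∨ close_hatch is a tautology, O(~escalate_ledger) follows.
Premise 12 is O(~escalate_ledger → forward_claim); since O(~escalate_ledger), deontic closure gives O(forward_claim).
Premise 7 is O(convene_panel → ~forward_claim); contrapositively O(forward_claim → ~convene_panel). Since O(forward_claim) holds, K gives O(~convene_panel).
Applying K to premise 6 (O(~convene_panel → ~anonymize_roster)) and O(~convene_panel) yields O(~anonymize_roster).
The contrapositive of premise 9 (O(~notify_report → anonymize_roster)) is O(~anonymize_roster → notify_report), and O(~anonymize_roster) is already established, so O(notify_report).
Premise 10, O(~release_detainee → ~notify_report), contraposes to O(notify_report → release_detainee); with O(notify_report) we get O(release_detainee).
Premise 3 is O(cease_operations → ~release_detainee); contrapositively O(release_detainee → ~cease_operations). Since O(release_detainee) holds, K gives O(~cease_operations).
But premise 8, F(~cease_operations), means O(cease_operations).
We now have both O(~cease_operations) and O(cease_operations) — cease_operations is simultaneously obligatory and forbidden, violating the D-axiom.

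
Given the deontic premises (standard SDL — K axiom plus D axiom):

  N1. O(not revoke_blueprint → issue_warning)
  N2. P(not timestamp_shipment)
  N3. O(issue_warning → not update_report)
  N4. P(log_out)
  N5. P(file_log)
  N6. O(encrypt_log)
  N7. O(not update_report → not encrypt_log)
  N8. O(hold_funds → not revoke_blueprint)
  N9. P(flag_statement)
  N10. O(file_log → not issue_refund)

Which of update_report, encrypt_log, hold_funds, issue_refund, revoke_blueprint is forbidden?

Premise 6 states O(encrypt_log) outright.
Premise 7, O(not update_report → not encrypt_log), contraposes to O(encrypt_log → update_report); with O(encrypt_log) we get O(update_report).
Premise 3 is O(issue_warning → not update_report); contrapositively O(update_report → not issue_warning). Since O(update_report) holds, K gives O(not issue_warning).
The contrapositive of premise 1 (O(not revoke_blueprint → issue_warning)) is O(not issue_warning → revoke_blueprint), and O(not issue_warning) is already established, so O(revoke_blueprint).
Premise 8 is O(hold_funds → not revoke_blueprint); contrapositively O(revoke_blueprint → not hold_funds). Since O(revoke_blueprint) holds, K gives O(not hold_funds).
So O(not hold_funds) holds, i.e. hold_funds is forbidden. None of the other listed options is forbidden under the premises.

hold_funds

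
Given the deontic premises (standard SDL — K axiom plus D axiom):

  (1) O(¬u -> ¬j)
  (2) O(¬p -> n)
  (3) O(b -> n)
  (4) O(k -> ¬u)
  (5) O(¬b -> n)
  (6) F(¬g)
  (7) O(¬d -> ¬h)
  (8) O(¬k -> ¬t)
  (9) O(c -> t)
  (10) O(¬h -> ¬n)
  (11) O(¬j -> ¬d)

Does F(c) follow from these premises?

Yes

By case analysis on ¬b: premise 5 gives O(¬b -> n) and premise 3 gives O(b -> n), so O(n) either way.
Premise 10, O(¬h -> ¬n), contraposes to O(n -> h); with O(n) we get O(h).
The contrapositive of premise 7 (O(¬d -> ¬h)) is O(h -> d), and O(h) is already established, so O(d).
The contrapositive of premise 11 (O(¬j -> ¬d)) is O(d -> j), and O(d) is already established, so O(j).
The contrapositive of premise 1 (O(¬u -> ¬j)) is O(j -> u), and O(j) is already established, so O(u).
Premise 4 is O(k -> ¬u); contrapositively O(u -> ¬k). Since O(u) holds, K gives O(¬k).
Applying K to premise 8 (O(¬k -> ¬t)) and O(¬k) yields O(¬t).
Premise 9 is O(c -> t); contrapositively O(¬t -> ¬c). Since O(¬t) holds, K gives O(¬c).
Premises 2, 6 do not contribute to this derivation.
So O(¬c) holds, i.e. F(c). The claim follows.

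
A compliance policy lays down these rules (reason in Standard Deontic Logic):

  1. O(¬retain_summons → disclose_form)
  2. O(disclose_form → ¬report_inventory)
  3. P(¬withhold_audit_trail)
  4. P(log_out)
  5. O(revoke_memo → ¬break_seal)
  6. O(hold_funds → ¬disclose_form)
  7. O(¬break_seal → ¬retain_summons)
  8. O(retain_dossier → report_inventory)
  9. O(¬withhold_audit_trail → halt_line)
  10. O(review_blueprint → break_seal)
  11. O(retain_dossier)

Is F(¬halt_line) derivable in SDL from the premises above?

Premise 9 is O(¬withhold_audit_trail → halt_line), but O(¬withhold_audit_trail) is not derivable from the premises (the permission P(¬withhold_audit_trail) asserts only ¬O(withhold_audit_trail), not O(¬withhold_audit_trail)), so it does not yield O(halt_line).
No other premise forces O(halt_line). An ideal world satisfying every premise can still have ¬halt_line true, so F(¬halt_line) is not derivable.

No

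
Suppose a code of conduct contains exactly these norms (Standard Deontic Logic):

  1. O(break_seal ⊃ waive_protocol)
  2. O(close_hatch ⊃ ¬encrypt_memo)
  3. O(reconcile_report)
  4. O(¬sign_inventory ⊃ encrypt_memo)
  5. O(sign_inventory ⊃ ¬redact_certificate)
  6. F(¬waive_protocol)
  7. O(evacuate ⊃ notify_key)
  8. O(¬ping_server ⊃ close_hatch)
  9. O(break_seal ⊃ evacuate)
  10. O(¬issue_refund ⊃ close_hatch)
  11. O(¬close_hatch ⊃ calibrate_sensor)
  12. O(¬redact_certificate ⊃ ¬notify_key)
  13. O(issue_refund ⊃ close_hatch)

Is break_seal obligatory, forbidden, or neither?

Forbidden

Premises 13 and 10 cover both cases: O(issue_refund ⊃ close_hatch) and O(¬issue_refund ⊃ close_hatch). Since issue_refund ∨ ¬issue_refund is a tautology, O(close_hatch) follows.
From O(close_hatch) and premise 2, O(close_hatch ⊃ ¬encrypt_memo), we obtain O(¬encrypt_memo).
Premise 4 is O(¬sign_inventory ⊃ encrypt_memo); contrapositively O(¬encrypt_memo ⊃ sign_inventory). Since O(¬encrypt_memo) holds, K gives O(sign_inventory).
From O(sign_inventory) and premise 5, O(sign_inventory ⊃ ¬redact_certificate), we obtain O(¬redact_certificate).
With premise 12, O(¬redact_certificate ⊃ ¬notify_key), the K-axiom yields O(¬notify_key).
The contrapositive of premise 7 (O(evacuate ⊃ notify_key)) is O(¬notify_key ⊃ ¬evacuate), and O(¬notify_key) is already established, so O(¬evacuate).
Premise 9, O(break_seal ⊃ evacuate), contraposes to O(¬evacuate ⊃ ¬break_seal); with O(¬evacuate) we get O(¬break_seal).
Premises 1, 3, 6, 8, 11 do not contribute to this derivation.
Thus O(¬break_seal), which is F(break_seal): break_seal is forbidden.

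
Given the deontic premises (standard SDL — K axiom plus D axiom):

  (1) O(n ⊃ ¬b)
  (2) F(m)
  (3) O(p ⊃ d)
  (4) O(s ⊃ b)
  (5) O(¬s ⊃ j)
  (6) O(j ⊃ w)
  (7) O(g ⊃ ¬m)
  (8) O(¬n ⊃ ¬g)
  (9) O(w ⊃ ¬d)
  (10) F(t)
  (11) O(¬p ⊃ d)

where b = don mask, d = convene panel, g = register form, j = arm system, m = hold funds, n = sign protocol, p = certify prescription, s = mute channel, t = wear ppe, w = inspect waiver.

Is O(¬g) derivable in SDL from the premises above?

By case analysis on ¬p: premise 11 gives O(¬p ⊃ d) and premise 3 gives O(p ⊃ d), so O(d) either way.
Premise 9 is O(w ⊃ ¬d); contrapositively O(d ⊃ ¬w). Since O(d) holds, K gives O(¬w).
The contrapositive of premise 6 (O(j ⊃ w)) is O(¬w ⊃ ¬j), and O(¬w) is already established, so O(¬j).
Premise 5 is O(¬s ⊃ j); contrapositively O(¬j ⊃ s). Since O(¬j) holds, K gives O(s).
From O(s) and premise 4, O(s ⊃ b), we obtain O(b).
Premise 1, O(n ⊃ ¬b), contraposes to O(b ⊃ ¬n); with O(b) we get O(¬n).
From O(¬n) and premise 8, O(¬n ⊃ ¬g), we obtain O(¬g).
Premises 2, 7, 10 do not contribute to this derivation.
So O(¬g) follows.

Yes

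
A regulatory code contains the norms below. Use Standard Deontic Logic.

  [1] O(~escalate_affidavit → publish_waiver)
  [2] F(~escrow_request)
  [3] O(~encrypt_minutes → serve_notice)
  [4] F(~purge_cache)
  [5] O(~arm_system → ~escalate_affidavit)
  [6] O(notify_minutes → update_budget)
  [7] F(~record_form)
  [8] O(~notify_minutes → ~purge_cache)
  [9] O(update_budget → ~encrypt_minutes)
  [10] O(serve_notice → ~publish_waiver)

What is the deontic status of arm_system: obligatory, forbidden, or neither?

Obligatory

F(~purge_cache) at premise 4 means O(purge_cache).
Premise 8, O(~notify_minutes → ~purge_cache), contraposes to O(purge_cache → notify_minutes); with O(purge_cache) we get O(notify_minutes).
Premise 6 is O(notify_minutes → update_budget); since O(notify_minutes), deontic closure gives O(update_budget).
Applying K to premise 9 (O(update_budget → ~encrypt_minutes)) and O(update_budget) yields O(~encrypt_minutes).
From O(~encrypt_minutes) and premise 3, O(~encrypt_minutes → serve_notice), we obtain O(serve_notice).
From O(serve_notice) and premise 10, O(serve_notice → ~publish_waiver), we obtain O(~publish_waiver).
Premise 1, O(~escalate_affidavit → publish_waiver), contraposes to O(~publish_waiver → escalate_affidavit); with O(~publish_waiver) we get O(escalate_affidavit).
Premise 5, O(~arm_system → ~escalate_affidavit), contraposes to O(escalate_affidavit → arm_system); with O(escalate_affidavit) we get O(arm_system).
Premises 2, 7 do not contribute to this derivation.
Hence arm_system is obligatory.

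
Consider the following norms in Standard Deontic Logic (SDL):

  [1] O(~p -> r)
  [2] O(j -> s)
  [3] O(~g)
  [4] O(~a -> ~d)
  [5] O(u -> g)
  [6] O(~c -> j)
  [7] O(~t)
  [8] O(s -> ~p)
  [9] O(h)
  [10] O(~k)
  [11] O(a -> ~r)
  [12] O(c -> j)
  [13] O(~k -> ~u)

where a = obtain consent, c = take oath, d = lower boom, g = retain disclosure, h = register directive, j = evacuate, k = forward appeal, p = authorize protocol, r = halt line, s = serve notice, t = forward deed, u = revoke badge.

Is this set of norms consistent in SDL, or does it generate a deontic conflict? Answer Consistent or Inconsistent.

Consistent

Premise 5 is O(u -> g), but O(u) is not derivable from the premises, so it does not yield O(g).
So O(g) is not derivable, and the apparent clash with O(~g) does not arise.
A world satisfying every obligation exists (e.g. a=false, c=false, d=false, g=false, h=true, j=true, k=false, p=false, r=true, s=true, t=false, u=false); no atom is both obligatory and forbidden, so the set is consistent.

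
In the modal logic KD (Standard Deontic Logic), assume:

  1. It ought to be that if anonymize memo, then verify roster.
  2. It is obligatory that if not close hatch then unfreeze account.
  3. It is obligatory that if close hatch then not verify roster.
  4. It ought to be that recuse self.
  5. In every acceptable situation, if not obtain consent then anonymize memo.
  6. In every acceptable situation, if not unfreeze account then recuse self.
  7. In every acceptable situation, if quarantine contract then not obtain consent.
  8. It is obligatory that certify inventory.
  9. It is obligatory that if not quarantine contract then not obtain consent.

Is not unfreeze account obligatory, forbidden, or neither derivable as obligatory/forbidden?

Forbidden

By case analysis on ¬quarantine_contract: premise 9 gives O(¬quarantine_contract → ¬obtain_consent) and premise 7 gives O(quarantine_contract → ¬obtain_consent), so O(¬obtain_consent) either way.
Applying K to premise 5 (O(¬obtain_consent → anonymize_memo)) and O(¬obtain_consent) yields O(anonymize_memo).
Premise 1 is O(anonymize_memo → verify_roster); since O(anonymize_memo), deontic closure gives O(verify_roster).
Premise 3, O(close_hatch → ¬verify_roster), contraposes to O(verify_roster → ¬close_hatch); with O(verify_roster) we get O(¬close_hatch).
From O(¬close_hatch) and premise 2, O(¬close_hatch → unfreeze_account), we obtain O(unfreeze_account).
Premises 4, 6, 8 do not contribute to this derivation.
Thus O(unfreeze_account), which is F(¬unfreeze_account): ¬unfreeze_account is forbidden.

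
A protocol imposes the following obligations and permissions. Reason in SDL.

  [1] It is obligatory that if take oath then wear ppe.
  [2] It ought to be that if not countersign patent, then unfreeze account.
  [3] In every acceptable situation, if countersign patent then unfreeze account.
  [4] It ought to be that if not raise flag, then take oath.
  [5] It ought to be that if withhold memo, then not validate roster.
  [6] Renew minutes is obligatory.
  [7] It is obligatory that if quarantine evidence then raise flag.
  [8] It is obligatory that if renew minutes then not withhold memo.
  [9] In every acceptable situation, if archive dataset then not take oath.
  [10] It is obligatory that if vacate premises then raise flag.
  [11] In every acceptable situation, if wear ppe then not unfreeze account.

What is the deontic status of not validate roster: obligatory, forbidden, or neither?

Premise 5 is O(withhold_memo → ¬validate_roster), but O(withhold_memo) is not derivable from the premises, so it does not yield O(¬validate_roster).
No premise or chain of K-axiom applications forces O(¬validate_roster), and none forces O(validate_roster). So ¬validate_roster is neither obligatory nor forbidden under these norms.

Neither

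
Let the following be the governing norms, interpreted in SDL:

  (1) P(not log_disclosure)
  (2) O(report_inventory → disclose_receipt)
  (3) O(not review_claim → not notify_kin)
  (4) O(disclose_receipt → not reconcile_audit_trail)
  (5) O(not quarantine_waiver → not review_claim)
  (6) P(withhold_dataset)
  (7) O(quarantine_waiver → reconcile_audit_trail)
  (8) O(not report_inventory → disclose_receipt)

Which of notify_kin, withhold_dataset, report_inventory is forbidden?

notify_kin

Premises 2 and 8 are O(report_inventory → disclose_receipt) and O(not report_inventory → disclose_receipt); every ideal world satisfies report_inventory or not report_inventory, so in either case disclose_receipt holds — hence O(disclose_receipt).
From O(disclose_receipt) and premise 4, O(disclose_receipt → not reconcile_audit_trail), we obtain O(not reconcile_audit_trail).
Premise 7 is O(quarantine_waiver → reconcile_audit_trail); contrapositively O(not reconcile_audit_trail → not quarantine_waiver). Since O(not reconcile_audit_trail) holds, K gives O(not quarantine_waiver).
Premise 5 is O(not quarantine_waiver → not review_claim); since O(not quarantine_waiver), deontic closure gives O(not review_claim).
With premise 3, O(not review_claim → not notify_kin), the K-axiom yields O(not notify_kin).
So O(not notify_kin) holds, i.e. notify_kin is forbidden. None of the other listed options is forbidden under the premises.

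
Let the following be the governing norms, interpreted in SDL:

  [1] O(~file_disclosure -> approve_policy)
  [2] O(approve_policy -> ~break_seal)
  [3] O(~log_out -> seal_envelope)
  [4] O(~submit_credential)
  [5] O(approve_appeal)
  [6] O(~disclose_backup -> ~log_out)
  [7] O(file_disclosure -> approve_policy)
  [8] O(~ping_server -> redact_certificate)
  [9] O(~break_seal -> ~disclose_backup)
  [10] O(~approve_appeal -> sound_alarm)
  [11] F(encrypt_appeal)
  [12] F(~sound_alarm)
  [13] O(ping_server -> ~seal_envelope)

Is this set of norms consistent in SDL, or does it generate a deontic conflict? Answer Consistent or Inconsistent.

Premise 10 is O(~approve_appeal -> sound_alarm); even if O(sound_alarm) held, inferring O(~approve_appeal) would be affirming the consequent — invalid.
So O(~approve_appeal) is not derivable, and the apparent clash with O(approve_appeal) does not arise.
A world satisfying every obligation exists (e.g. approve_appeal=true, approve_policy=true, break_seal=false, disclose_backup=false, encrypt_appeal=false, file_disclosure=false, log_out=false, ping_server=false, redact_certificate=true, seal_envelope=true, sound_alarm=true, submit_credential=false); no atom is both obligatory and forbidden, so the set is consistent.

Consistent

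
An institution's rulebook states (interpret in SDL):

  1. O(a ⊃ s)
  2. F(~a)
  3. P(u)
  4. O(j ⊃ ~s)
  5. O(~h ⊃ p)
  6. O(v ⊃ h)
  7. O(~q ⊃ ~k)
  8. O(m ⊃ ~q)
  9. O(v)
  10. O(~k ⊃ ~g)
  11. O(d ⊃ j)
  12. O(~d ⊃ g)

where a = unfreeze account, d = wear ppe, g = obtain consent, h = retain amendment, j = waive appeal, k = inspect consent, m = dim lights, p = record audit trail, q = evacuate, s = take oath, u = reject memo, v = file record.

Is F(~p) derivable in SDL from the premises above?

No

Premise 5 is O(~h ⊃ p), but O(~h) is not derivable from the premises, so it does not yield O(p).
No other premise forces O(p). An ideal world satisfying every premise can still have ~p true, so F(~p) is not derivable.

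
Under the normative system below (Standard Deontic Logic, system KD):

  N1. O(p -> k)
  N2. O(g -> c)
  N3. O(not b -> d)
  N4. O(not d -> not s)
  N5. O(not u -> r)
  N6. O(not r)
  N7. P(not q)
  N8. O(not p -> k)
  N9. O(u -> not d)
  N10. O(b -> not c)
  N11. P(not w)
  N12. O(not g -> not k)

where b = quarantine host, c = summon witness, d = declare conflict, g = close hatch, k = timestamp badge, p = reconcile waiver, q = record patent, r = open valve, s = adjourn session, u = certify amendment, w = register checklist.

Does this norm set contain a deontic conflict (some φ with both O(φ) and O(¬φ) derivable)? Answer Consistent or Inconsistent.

Inconsistent

Premises 8 and 1 cover both cases: O(not p -> k) and O(p -> k). Since not p ∨ p is a tautology, O(k) follows.
The contrapositive of premise 12 (O(not g -> not k)) is O(k -> g), and O(k) is already established, so O(g).
Premise 2 is O(g -> c); since O(g), deontic closure gives O(c).
Premise 10 is O(b -> not c); contrapositively O(c -> not b). Since O(c) holds, K gives O(not b).
From O(not b) and premise 3, O(not b -> d), we obtain O(d).
Premise 9 is O(u -> not d); contrapositively O(d -> not u). Since O(d) holds, K gives O(not u).
Premise 5 is O(not u -> r); since O(not u), deontic closure gives O(r).
Yet premise 6 states O(not r).
We now have both O(r) and O(not r) — r is simultaneously obligatory and forbidden, violating the D-axiom.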